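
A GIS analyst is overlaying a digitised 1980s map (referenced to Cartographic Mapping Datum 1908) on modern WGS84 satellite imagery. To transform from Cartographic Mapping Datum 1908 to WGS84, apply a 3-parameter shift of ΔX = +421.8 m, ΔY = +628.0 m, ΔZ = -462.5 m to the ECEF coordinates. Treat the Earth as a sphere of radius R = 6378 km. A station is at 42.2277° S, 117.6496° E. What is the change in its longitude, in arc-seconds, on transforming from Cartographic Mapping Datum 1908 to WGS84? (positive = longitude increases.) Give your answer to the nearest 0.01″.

Δλ = -29.05″

sin φ = -0.672079, cos φ = 0.740480, sin λ = 0.885802, cos λ = -0.464063.
East component: ΔE = −sin λ·ΔX + cos λ·ΔY = −(0.885802)(421.8) + (-0.464063)(628.0) = -665.06 m.
1° of latitude spans πR/180 = 111317 m; at latitude φ, 1° of longitude spans that × cos φ = 82428.1 m, so Δλ = -665.06 / 82428.1 × 3600 = -29.046″.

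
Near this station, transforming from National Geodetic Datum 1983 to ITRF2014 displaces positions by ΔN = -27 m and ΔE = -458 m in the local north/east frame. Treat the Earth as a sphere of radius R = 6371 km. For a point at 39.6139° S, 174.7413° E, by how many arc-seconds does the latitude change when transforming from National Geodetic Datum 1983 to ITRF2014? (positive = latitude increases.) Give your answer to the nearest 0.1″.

Δφ = -0.9″

On a sphere of radius R, 1 rad of latitude = R, so Δφ = ΔN / R = -27.0 / 6371000 = -4.2380e-06 rad = -0.874″.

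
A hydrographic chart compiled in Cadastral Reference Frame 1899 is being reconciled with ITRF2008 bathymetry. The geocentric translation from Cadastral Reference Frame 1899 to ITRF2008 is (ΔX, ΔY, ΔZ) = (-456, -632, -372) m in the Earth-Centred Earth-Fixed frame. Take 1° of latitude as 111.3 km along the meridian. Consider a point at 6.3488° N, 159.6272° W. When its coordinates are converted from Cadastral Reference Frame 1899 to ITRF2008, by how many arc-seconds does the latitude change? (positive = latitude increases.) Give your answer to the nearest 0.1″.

sin φ = 0.110581, cos φ = 0.993867, sin λ = -0.348127, cos λ = -0.937447.
North component: ΔN = −sin φ cos λ·ΔX − sin φ sin λ·ΔY + cos φ·ΔZ = −(0.110581)(-0.937447)(-456) − (0.110581)(-0.348127)(-632) + (0.993867)(-372) = -441.32 m.
1° of latitude spans 111300 m, so Δφ = -441.32 / 111300 × 3600 = -14.274″.

Δφ = -14.3″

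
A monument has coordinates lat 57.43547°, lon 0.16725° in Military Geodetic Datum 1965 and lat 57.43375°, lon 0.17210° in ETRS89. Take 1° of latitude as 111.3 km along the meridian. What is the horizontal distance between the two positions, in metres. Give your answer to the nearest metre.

Δφ = 57.43375° − 57.43547° = -0.00172°; Δλ = 0.17210° − 0.16725° = +0.00485°.
ΔN = Δφ × 111300 = -191.4 m; ΔE = Δλ × 111300 × cos(57.43547°) = +0.00485 × 111300 × 0.538249 = 290.5 m.
Distance = √(ΔE² + ΔN²) = √(290.5² + (-191.4)²) = 347.9 m.

348 m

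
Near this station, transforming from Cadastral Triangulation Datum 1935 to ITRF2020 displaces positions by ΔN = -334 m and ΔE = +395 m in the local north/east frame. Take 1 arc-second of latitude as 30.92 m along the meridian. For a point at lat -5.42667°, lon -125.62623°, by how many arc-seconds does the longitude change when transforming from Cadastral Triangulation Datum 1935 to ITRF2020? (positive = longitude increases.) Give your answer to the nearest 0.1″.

At latitude -5.42667°, cos φ = 0.995518.
1″ of longitude at this latitude = 30.92 × cos φ = 30.7814 m, so Δλ = 395.0 / 30.7814 = 12.832″.

Δλ = 12.8″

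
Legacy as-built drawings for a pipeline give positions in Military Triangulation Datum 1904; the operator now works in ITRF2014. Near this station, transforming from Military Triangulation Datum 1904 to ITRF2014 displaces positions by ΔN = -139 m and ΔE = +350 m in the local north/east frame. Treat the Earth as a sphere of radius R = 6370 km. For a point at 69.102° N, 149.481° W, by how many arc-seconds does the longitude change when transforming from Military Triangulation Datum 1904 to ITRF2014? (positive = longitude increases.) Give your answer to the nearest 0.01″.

At latitude 69.102°, cos φ = 0.356705.
One radian of longitude at latitude φ spans R cos φ, so Δλ = ΔE / (R cos φ) = 350.0 / (6370000 × 0.356705) = 1.5403e-04 rad = 31.772″.

Δλ = 31.77″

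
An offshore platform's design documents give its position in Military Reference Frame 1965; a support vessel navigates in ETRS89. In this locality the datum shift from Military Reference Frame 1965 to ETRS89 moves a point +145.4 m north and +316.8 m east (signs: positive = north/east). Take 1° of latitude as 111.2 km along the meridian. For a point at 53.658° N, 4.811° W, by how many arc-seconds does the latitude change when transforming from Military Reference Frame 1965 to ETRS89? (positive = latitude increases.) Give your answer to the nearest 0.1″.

Δφ = 4.7″

1° of latitude = 111.2 km, so Δφ = 145.4 / 111200 = 0.0013076° = 4.707″.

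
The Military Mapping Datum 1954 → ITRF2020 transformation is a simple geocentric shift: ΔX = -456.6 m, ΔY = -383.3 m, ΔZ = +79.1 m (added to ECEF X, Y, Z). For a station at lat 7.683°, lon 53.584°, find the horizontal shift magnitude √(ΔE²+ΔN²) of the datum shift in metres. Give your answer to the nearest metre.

At φ = 7.683°, λ = 53.584°: sin φ = 0.133692, cos φ = 0.991023, sin λ = 0.804728, cos λ = 0.593644.
ΔE = −sin λ·ΔX + cos λ·ΔY = −(0.804728)·(-456.6) + (0.593644)·(-383.3) = 139.90 m.
ΔN = −sin φ cos λ·ΔX − sin φ sin λ·ΔY + cos φ·ΔZ = −(0.133692)(0.593644)(-456.6) − (0.133692)(0.804728)(-383.3) + (0.991023)(79.1) = 155.87 m.
Horizontal magnitude = √(ΔE² + ΔN²) = √(139.90² + 155.87²) = 209.44 m.

209 m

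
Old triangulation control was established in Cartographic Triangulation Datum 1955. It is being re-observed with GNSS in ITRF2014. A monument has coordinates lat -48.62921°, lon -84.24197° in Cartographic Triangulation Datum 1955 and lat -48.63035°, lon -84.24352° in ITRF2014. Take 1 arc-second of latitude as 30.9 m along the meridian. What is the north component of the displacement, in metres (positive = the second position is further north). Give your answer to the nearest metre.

Δφ = -48.63035° − -48.62921° = -0.00114°; Δλ = -84.24352° − -84.24197° = -0.00155°.
1° of latitude = 3600 × 30.90 = 111240 m.
ΔN = Δφ × 111240 = -126.8 m; ΔE = Δλ × 111240 × cos(-48.62921°) = -0.00155 × 111240 × 0.660929 = -114.0 m.

ΔN = -127 m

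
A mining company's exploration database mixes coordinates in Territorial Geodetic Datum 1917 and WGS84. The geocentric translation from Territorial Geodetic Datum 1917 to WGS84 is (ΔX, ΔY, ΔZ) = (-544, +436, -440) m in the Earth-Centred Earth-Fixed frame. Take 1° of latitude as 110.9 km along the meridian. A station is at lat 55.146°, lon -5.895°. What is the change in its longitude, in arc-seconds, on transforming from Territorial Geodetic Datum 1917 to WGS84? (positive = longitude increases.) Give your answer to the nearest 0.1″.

Δλ = 21.5″

sin φ = 0.820611, cos φ = 0.571487, sin λ = -0.102706, cos λ = 0.994712.
East component: ΔE = −sin λ·ΔX + cos λ·ΔY = −(-0.102706)(-544) + (0.994712)(436) = 377.82 m.
1° of latitude spans 110900 m; at latitude φ, 1° of longitude spans that × cos φ = 63377.9 m, so Δλ = 377.82 / 63377.9 × 3600 = 21.461″.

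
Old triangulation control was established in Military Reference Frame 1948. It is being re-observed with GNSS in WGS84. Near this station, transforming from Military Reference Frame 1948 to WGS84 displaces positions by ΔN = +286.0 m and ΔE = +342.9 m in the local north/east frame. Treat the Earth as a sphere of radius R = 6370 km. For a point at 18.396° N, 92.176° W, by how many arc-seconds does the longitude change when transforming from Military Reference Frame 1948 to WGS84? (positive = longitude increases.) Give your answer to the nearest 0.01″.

At latitude 18.396°, cos φ = 0.948898.
One radian of longitude at latitude φ spans R cos φ, so Δλ = ΔE / (R cos φ) = 342.9 / (6370000 × 0.948898) = 5.6729e-05 rad = 11.701″.

Δλ = 11.70″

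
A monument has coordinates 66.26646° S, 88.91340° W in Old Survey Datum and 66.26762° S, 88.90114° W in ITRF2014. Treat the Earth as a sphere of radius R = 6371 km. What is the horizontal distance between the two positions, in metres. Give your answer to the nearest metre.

Δφ = -66.26762° − -66.26646° = -0.00116°; Δλ = -88.90114° − -88.91340° = +0.01226°.
1° along a meridian = πR/180 = 111195 m.
ΔN = Δφ × 111195 = -129.0 m; ΔE = Δλ × 111195 × cos(-66.26646°) = +0.01226 × 111195 × 0.402484 = 548.7 m.
Distance = √(ΔE² + ΔN²) = √(548.7² + (-129.0)²) = 563.6 m.

564 m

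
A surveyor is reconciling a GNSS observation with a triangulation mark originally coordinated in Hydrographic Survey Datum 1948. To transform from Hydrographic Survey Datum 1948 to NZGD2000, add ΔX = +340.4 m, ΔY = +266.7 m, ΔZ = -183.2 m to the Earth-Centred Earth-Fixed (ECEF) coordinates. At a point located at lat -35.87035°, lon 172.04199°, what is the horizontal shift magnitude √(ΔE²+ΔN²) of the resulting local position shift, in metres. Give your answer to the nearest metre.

The local east axis at (φ, λ) is (−sin λ, cos λ, 0), so ΔE = −sin(172.04199°)·340.4 + cos(172.04199°)·266.7 = -311.26 m.
The local north axis is (−sin φ cos λ, −sin φ sin λ, cos φ), giving ΔN = -197.538 + 21.636 − 148.455 = -324.36 m.
Horizontal magnitude = √(ΔE² + ΔN²) = √((-311.26)² + (-324.36)²) = 449.54 m.

450 m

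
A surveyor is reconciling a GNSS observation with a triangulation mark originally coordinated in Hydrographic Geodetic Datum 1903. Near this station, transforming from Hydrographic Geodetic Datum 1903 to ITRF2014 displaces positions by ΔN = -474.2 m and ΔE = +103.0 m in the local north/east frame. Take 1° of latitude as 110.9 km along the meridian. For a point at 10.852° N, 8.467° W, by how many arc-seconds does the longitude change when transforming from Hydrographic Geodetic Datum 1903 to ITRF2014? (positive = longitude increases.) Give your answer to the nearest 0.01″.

Δλ = 3.40″

At latitude 10.852°, cos φ = 0.982117.
1° of longitude at this latitude = 110.9 × cos φ = 108.92 km, so Δλ = 103.0 / 108916.8 = 0.0009457° = 3.404″.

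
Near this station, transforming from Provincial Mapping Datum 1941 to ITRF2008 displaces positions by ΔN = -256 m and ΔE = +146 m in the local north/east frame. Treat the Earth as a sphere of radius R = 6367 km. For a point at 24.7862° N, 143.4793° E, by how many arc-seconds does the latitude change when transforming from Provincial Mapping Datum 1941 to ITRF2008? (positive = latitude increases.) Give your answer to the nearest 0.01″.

Δφ = -8.29″

On a sphere of radius R, 1 rad of latitude = R, so Δφ = ΔN / R = -256.0 / 6367000 = -4.0207e-05 rad = -8.293″.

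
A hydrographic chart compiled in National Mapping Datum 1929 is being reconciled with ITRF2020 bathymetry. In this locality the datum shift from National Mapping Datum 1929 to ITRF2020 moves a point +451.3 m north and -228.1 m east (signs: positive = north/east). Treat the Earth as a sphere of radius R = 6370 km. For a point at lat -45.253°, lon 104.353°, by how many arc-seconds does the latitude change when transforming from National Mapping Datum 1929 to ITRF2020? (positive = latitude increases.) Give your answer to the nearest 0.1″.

Δφ = 14.6″

On a sphere of radius R, 1 rad of latitude = R, so Δφ = ΔN / R = 451.3 / 6370000 = 7.0848e-05 rad = 14.613″.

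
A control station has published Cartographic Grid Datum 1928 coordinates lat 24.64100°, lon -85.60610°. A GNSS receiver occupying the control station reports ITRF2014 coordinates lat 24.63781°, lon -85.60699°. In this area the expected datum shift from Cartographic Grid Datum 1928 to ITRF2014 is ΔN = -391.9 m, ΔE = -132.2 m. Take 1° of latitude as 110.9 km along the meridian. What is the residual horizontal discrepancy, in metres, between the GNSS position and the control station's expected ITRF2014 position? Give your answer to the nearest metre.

Observed coordinate differences: Δφ = -0.00319°, Δλ = -0.00089°.
Converting to metres (1° lat = 110900 m, cos φ = 0.908938): observed ΔN = -353.8 m, observed ΔE = -89.7 m.
Subtracting the expected shift leaves a residual of -353.8 − (-391.9) = 38.1 m north and -89.7 − (-132.2) = 42.5 m east.
Residual distance = √(38.1² + 42.5²) = 57.1 m.

57 m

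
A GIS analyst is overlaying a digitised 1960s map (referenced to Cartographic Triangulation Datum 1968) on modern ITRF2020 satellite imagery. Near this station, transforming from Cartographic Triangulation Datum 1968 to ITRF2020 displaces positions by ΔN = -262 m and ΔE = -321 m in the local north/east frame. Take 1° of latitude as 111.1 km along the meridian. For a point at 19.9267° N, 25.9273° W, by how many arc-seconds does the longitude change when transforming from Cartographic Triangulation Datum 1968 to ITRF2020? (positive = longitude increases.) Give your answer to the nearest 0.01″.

Δλ = -11.06″

At latitude 19.9267°, cos φ = 0.940129.
1° of longitude at this latitude = 111.1 × cos φ = 104.45 km, so Δλ = -321.0 / 104448.4 = -0.0030733° = -11.064″.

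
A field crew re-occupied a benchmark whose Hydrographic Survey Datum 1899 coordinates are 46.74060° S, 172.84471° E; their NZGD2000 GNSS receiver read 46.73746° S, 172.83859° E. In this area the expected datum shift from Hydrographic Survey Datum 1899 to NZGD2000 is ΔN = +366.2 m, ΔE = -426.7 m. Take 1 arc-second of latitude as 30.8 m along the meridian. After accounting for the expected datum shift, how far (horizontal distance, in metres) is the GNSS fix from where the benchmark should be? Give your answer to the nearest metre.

Observed coordinate differences: Δφ = +0.00314°, Δλ = -0.00612°.
Converting to metres (1° lat = 110880 m, cos φ = 0.685302): observed ΔN = 348.2 m, observed ΔE = -465.0 m.
Subtracting the expected shift leaves a residual of 348.2 − (366.2) = -18.0 m north and -465.0 − (-426.7) = -38.3 m east.
Residual distance = √((-18.0)² + (-38.3)²) = 42.4 m.

42 m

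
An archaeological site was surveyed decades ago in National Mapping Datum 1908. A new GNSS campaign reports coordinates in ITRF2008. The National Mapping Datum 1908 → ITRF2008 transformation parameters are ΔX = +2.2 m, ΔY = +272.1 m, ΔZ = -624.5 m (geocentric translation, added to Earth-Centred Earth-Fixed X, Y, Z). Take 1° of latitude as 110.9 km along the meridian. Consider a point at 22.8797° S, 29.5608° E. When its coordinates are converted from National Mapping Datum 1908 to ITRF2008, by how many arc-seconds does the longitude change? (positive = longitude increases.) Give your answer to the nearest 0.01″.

Δλ = 8.30″

sin φ = -0.388798, cos φ = 0.921323, sin λ = 0.493347, cos λ = 0.869833.
East component: ΔE = −sin λ·ΔX + cos λ·ΔY = −(0.493347)(2.2) + (0.869833)(272.1) = 235.60 m.
1° of latitude spans 110900 m; at latitude φ, 1° of longitude spans that × cos φ = 102174.7 m, so Δλ = 235.60 / 102174.7 × 3600 = 8.301″.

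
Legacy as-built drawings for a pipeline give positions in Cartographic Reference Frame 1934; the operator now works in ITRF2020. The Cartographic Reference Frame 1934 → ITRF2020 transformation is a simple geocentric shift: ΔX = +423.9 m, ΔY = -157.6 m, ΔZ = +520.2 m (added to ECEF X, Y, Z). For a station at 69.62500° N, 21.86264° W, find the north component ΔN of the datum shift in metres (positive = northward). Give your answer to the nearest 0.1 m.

ΔN = -242.7 m

The local north axis is (−sin φ cos λ, −sin φ sin λ, cos φ), giving ΔN = -368.799 − 55.016 + 181.114 = -242.70 m.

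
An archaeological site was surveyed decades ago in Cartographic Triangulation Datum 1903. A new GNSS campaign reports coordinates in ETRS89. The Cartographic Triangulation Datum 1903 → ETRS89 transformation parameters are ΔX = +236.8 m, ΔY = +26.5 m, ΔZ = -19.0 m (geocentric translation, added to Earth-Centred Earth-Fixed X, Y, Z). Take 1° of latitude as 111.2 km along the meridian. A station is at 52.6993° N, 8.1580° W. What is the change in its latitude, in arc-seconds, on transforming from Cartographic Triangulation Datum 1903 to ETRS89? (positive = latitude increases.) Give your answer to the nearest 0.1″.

Δφ = -6.3″

sin φ = 0.795466, cos φ = 0.605998, sin λ = -0.141903, cos λ = 0.989881.
North component: ΔN = −sin φ cos λ·ΔX − sin φ sin λ·ΔY + cos φ·ΔZ = −(0.795466)(0.989881)(236.8) − (0.795466)(-0.141903)(26.5) + (0.605998)(-19.0) = -194.98 m.
1° of latitude spans 111200 m, so Δφ = -194.98 / 111200 × 3600 = -6.312″.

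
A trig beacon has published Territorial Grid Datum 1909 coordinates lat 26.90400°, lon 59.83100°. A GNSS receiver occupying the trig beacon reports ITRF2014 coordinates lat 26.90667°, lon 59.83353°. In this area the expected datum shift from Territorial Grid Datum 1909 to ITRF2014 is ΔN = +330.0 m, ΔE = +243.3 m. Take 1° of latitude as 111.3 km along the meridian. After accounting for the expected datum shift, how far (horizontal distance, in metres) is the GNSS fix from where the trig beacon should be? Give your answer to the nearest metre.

34 m

Observed coordinate differences: Δφ = +0.00267°, Δλ = +0.00253°.
Converting to metres (1° lat = 111300 m, cos φ = 0.891766): observed ΔN = 297.2 m, observed ΔE = 251.1 m.
Subtracting the expected shift leaves a residual of 297.2 − (330.0) = -32.8 m north and 251.1 − (243.3) = 7.8 m east.
Residual distance = √((-32.8)² + 7.8²) = 33.7 m.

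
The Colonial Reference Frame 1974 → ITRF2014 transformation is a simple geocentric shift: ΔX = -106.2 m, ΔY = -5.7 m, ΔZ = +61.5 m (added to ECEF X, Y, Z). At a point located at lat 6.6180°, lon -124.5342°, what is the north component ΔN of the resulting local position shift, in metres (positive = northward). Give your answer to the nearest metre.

ΔN = 54 m

The local north axis is (−sin φ cos λ, −sin φ sin λ, cos φ), giving ΔN = -6.939 − 0.541 + 61.090 = 53.61 m.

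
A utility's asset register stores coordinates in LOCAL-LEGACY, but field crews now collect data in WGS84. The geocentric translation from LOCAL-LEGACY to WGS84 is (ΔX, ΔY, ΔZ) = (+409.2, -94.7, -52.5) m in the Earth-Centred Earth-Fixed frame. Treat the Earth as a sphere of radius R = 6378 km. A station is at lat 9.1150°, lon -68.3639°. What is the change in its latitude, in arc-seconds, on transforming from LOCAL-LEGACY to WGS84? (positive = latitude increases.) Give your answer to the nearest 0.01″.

sin φ = 0.158417, cos φ = 0.987372, sin λ = -0.929544, cos λ = 0.368710.
North component: ΔN = −sin φ cos λ·ΔX − sin φ sin λ·ΔY + cos φ·ΔZ = −(0.158417)(0.368710)(409.2) − (0.158417)(-0.929544)(-94.7) + (0.987372)(-52.5) = -89.68 m.
1° of latitude spans πR/180 = 111317 m, so Δφ = -89.68 / 111317 × 3600 = -2.900″.

Δφ = -2.90″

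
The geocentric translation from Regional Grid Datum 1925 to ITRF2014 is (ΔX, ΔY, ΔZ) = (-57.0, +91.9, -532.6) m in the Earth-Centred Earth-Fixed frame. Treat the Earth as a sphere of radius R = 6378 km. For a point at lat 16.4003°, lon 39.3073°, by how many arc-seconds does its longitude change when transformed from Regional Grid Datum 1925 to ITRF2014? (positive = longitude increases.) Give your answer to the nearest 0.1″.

Δλ = 3.6″

sin φ = 0.282346, cos φ = 0.959312, sin λ = 0.633479, cos λ = 0.773760.
East component: ΔE = −sin λ·ΔX + cos λ·ΔY = −(0.633479)(-57.0) + (0.773760)(91.9) = 107.22 m.
1° of latitude spans πR/180 = 111317 m; at latitude φ, 1° of longitude spans that × cos φ = 106787.9 m, so Δλ = 107.22 / 106787.9 × 3600 = 3.614″.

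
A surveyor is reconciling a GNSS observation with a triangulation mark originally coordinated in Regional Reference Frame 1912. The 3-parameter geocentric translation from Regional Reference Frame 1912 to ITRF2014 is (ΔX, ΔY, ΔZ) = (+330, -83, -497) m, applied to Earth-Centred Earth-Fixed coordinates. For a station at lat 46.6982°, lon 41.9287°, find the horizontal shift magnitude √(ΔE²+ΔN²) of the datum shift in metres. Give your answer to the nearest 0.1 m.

556.1 m

At φ = 46.6982°, λ = 41.9287°: sin φ = 0.727751, cos φ = 0.685841, sin λ = 0.668205, cos λ = 0.743977.
ΔE = −sin λ·ΔX + cos λ·ΔY = −(0.668205)·(330) + (0.743977)·(-83) = -282.26 m.
ΔN = −sin φ cos λ·ΔX − sin φ sin λ·ΔY + cos φ·ΔZ = −(0.727751)(0.743977)(330) − (0.727751)(0.668205)(-83) + (0.685841)(-497) = -479.17 m.
Horizontal magnitude = √(ΔE² + ΔN²) = √((-282.26)² + (-479.17)²) = 556.13 m.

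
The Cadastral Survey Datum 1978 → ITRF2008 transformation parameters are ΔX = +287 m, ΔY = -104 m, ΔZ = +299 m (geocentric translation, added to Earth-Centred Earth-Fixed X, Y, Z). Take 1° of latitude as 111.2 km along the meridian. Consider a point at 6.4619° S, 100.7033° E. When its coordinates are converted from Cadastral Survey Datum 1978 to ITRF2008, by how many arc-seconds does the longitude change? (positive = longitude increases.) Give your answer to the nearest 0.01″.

Δλ = -8.56″

sin φ = -0.112542, cos φ = 0.993647, sin λ = 0.982602, cos λ = -0.185723.
East component: ΔE = −sin λ·ΔX + cos λ·ΔY = −(0.982602)(287) + (-0.185723)(-104) = -262.69 m.
1° of latitude spans 111200 m; at latitude φ, 1° of longitude spans that × cos φ = 110493.5 m, so Δλ = -262.69 / 110493.5 × 3600 = -8.559″.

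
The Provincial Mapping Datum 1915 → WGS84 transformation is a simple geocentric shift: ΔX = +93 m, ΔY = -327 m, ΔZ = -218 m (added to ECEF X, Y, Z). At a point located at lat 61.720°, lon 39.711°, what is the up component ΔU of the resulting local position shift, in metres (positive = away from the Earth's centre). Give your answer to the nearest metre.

ΔU = -257 m

At φ = 61.720°, λ = 39.711°: sin φ = 0.880643, cos φ = 0.473781, sin λ = 0.638916, cos λ = 0.769277.
ΔU = cos φ cos λ·ΔX + cos φ sin λ·ΔY + sin φ·ΔZ = (0.473781)(0.769277)(93) + (0.473781)(0.638916)(-327) + (0.880643)(-218) = -257.07 m.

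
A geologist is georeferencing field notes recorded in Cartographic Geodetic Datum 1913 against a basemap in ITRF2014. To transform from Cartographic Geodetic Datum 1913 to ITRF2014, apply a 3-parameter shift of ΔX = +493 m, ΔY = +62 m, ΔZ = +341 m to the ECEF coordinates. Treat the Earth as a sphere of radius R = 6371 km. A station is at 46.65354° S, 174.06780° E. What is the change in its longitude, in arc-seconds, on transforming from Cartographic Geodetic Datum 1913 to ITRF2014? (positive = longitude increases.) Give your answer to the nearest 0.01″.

Δλ = -5.31″

sin φ = -0.727216, cos φ = 0.686408, sin λ = 0.103352, cos λ = -0.994645.
East component: ΔE = −sin λ·ΔX + cos λ·ΔY = −(0.103352)(493) + (-0.994645)(62) = -112.62 m.
1° of latitude spans πR/180 = 111195 m; at latitude φ, 1° of longitude spans that × cos φ = 76325.1 m, so Δλ = -112.62 / 76325.1 × 3600 = -5.312″.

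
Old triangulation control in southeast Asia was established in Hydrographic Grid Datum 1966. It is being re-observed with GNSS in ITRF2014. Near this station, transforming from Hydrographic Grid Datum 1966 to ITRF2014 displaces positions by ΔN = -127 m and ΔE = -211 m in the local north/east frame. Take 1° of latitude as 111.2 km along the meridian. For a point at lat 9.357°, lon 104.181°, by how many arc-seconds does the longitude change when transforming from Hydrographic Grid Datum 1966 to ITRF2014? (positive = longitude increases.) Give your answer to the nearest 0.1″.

Δλ = -6.9″

At latitude 9.357°, cos φ = 0.986694.
1° of longitude at this latitude = 111.2 × cos φ = 109.72 km, so Δλ = -211.0 / 109720.4 = -0.0019231° = -6.923″.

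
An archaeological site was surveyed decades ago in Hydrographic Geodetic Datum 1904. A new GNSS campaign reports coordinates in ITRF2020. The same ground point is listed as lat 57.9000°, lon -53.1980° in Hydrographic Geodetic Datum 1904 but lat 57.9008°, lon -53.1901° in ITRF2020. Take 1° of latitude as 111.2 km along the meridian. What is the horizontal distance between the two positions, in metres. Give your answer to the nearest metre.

Δφ = 57.9008° − 57.9000° = +0.0008°; Δλ = -53.1901° − -53.1980° = +0.0079°.
ΔN = Δφ × 111200 = 89.0 m; ΔE = Δλ × 111200 × cos(57.9000°) = +0.0079 × 111200 × 0.531399 = 466.8 m.
Distance = √(ΔE² + ΔN²) = √(466.8² + 89.0²) = 475.2 m.

475 m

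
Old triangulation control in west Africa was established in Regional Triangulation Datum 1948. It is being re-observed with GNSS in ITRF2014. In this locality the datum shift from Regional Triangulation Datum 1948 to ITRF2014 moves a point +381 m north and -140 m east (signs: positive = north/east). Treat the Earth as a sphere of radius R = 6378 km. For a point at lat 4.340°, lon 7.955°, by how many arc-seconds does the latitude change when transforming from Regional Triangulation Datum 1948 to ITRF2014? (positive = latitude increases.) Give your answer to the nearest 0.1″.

Δφ = 12.3″

On a sphere of radius R, 1 rad of latitude = R, so Δφ = ΔN / R = 381.0 / 6378000 = 5.9737e-05 rad = 12.322″.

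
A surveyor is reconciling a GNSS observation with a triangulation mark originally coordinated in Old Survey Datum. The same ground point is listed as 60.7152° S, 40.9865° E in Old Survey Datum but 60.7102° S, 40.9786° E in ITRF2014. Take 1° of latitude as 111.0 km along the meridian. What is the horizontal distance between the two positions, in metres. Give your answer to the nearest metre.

Δφ = -60.7102° − -60.7152° = +0.0050°; Δλ = 40.9786° − 40.9865° = -0.0079°.
ΔN = Δφ × 111000 = 555.0 m; ΔE = Δλ × 111000 × cos(-60.7152°) = -0.0079 × 111000 × 0.489151 = -428.9 m.
Distance = √(ΔE² + ΔN²) = √((-428.9)² + 555.0²) = 701.4 m.

701 m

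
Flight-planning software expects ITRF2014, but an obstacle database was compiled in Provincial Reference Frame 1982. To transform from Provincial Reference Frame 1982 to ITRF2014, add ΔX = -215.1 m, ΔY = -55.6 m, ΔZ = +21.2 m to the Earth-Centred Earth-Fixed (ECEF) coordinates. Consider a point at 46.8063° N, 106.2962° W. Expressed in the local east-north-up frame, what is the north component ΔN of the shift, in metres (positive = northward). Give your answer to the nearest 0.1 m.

ΔN = -68.4 m

The local north axis is (−sin φ cos λ, −sin φ sin λ, cos φ), giving ΔN = -44.003 − 38.906 + 14.511 = -68.40 m.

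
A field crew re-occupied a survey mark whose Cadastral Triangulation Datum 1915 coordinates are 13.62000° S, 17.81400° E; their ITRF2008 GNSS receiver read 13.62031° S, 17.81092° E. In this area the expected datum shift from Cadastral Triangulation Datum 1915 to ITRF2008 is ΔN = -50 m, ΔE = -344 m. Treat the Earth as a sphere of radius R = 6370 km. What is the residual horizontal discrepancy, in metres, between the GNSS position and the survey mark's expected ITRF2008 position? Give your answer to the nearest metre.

Observed coordinate differences: Δφ = -0.00031°, Δλ = -0.00308°.
Converting to metres (1° lat = 111177 m, cos φ = 0.971879): observed ΔN = -34.5 m, observed ΔE = -332.8 m.
Subtracting the expected shift leaves a residual of -34.5 − (-50) = 15.5 m north and -332.8 − (-344) = 11.2 m east.
Residual distance = √(15.5² + 11.2²) = 19.2 m.

19 m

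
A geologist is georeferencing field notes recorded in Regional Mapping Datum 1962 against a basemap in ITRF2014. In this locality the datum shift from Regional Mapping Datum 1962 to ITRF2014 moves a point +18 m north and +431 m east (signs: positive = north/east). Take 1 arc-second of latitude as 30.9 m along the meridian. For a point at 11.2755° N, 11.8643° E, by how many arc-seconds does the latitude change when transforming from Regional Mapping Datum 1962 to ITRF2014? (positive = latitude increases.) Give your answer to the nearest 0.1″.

1″ of latitude = 30.90 m, so Δφ = 18.0 / 30.90 = 0.583″.

Δφ = 0.6″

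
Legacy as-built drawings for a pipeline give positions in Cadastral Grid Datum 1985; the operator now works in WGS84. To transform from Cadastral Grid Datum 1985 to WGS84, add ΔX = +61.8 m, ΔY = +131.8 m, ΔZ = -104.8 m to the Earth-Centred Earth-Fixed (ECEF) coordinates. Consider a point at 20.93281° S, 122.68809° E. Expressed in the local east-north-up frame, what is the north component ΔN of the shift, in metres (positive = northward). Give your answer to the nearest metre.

At φ = -20.93281°, λ = 122.68809°: sin φ = -0.357273, cos φ = 0.934000, sin λ = 0.841623, cos λ = -0.540065.
ΔN = −sin φ cos λ·ΔX − sin φ sin λ·ΔY + cos φ·ΔZ = −(-0.357273)(-0.540065)(61.8) − (-0.357273)(0.841623)(131.8) + (0.934000)(-104.8) = -70.18 m.

ΔN = -70 m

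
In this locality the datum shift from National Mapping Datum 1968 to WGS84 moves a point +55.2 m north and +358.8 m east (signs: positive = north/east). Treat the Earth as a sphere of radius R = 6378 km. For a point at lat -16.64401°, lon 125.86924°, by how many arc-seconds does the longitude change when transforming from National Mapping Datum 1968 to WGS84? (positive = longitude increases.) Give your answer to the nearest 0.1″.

Δλ = 12.1″

At latitude -16.64401°, cos φ = 0.958103.
One radian of longitude at latitude φ spans R cos φ, so Δλ = ΔE / (R cos φ) = 358.8 / (6378000 × 0.958103) = 5.8716e-05 rad = 12.111″.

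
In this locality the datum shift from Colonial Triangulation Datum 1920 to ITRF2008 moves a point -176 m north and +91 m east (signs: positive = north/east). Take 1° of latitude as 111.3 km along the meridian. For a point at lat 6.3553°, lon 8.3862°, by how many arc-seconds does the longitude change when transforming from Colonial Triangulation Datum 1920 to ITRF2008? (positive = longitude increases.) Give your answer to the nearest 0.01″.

At latitude 6.3553°, cos φ = 0.993855.
1° of longitude at this latitude = 111.3 × cos φ = 110.62 km, so Δλ = 91.0 / 110616.0 = 0.0008227° = 2.962″.

Δλ = 2.96″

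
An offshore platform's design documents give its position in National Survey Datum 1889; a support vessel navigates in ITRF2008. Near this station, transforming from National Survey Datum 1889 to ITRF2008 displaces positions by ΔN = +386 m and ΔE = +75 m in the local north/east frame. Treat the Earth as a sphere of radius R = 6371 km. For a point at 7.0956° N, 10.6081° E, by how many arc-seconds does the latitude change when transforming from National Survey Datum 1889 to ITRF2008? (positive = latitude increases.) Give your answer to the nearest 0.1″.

Δφ = 12.5″

On a sphere of radius R, 1 rad of latitude = R, so Δφ = ΔN / R = 386.0 / 6371000 = 6.0587e-05 rad = 12.497″.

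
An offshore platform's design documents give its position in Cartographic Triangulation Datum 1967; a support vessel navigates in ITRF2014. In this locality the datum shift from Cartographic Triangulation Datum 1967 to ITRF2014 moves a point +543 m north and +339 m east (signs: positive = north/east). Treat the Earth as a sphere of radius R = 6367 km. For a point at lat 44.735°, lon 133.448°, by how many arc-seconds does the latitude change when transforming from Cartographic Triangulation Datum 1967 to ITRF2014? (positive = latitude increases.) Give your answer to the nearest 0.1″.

Δφ = 17.6″

On a sphere of radius R, 1 rad of latitude = R, so Δφ = ΔN / R = 543.0 / 6367000 = 8.5283e-05 rad = 17.591″.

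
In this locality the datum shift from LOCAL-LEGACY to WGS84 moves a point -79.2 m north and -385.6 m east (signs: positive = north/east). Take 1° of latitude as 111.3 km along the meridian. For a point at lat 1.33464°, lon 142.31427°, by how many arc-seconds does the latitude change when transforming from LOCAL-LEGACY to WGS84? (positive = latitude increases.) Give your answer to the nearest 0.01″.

1° of latitude = 111.3 km, so Δφ = -79.2 / 111300 = -0.0007116° = -2.562″.

Δφ = -2.56″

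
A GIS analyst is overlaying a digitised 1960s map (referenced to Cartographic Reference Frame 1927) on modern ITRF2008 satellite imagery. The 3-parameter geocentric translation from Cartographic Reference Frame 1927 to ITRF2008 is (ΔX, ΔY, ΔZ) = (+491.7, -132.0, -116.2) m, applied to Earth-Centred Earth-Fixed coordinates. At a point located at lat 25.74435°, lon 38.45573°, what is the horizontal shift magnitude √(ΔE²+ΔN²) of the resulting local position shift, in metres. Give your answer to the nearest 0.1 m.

472.5 m

At φ = 25.74435°, λ = 38.45573°: sin φ = 0.434356, cos φ = 0.900741, sin λ = 0.621910, cos λ = 0.783089.
ΔE = −sin λ·ΔX + cos λ·ΔY = −(0.621910)·(491.7) + (0.783089)·(-132.0) = -409.16 m.
ΔN = −sin φ cos λ·ΔX − sin φ sin λ·ΔY + cos φ·ΔZ = −(0.434356)(0.783089)(491.7) − (0.434356)(0.621910)(-132.0) + (0.900741)(-116.2) = -236.26 m.
Horizontal magnitude = √(ΔE² + ΔN²) = √((-409.16)² + (-236.26)²) = 472.47 m.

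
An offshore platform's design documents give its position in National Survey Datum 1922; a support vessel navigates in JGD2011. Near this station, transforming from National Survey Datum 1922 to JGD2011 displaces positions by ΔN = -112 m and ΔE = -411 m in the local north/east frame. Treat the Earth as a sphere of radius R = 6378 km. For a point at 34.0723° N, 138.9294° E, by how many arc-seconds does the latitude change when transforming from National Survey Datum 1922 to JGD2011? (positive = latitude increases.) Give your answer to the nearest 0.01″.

Δφ = -3.62″

On a sphere of radius R, 1 rad of latitude = R, so Δφ = ΔN / R = -112.0 / 6378000 = -1.7560e-05 rad = -3.622″.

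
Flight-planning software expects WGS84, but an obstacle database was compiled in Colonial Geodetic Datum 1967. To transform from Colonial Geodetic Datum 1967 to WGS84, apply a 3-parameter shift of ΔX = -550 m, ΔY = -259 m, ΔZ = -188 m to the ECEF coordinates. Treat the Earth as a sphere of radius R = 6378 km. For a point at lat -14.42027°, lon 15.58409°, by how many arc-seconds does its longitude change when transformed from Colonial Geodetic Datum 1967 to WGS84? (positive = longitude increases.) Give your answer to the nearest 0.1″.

sin φ = -0.249033, cos φ = 0.968495, sin λ = 0.268652, cos λ = 0.963237.
East component: ΔE = −sin λ·ΔX + cos λ·ΔY = −(0.268652)(-550) + (0.963237)(-259) = -101.72 m.
1° of latitude spans πR/180 = 111317 m; at latitude φ, 1° of longitude spans that × cos φ = 107810.1 m, so Δλ = -101.72 / 107810.1 × 3600 = -3.397″.

Δλ = -3.4″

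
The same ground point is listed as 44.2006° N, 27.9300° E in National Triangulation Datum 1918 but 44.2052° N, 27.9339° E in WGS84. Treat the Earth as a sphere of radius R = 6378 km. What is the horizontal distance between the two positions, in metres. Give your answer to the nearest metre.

599 m

Δφ = 44.2052° − 44.2006° = +0.0046°; Δλ = 27.9339° − 27.9300° = +0.0039°.
1° along a meridian = πR/180 = 111317 m.
ΔN = Δφ × 111317 = 512.1 m; ΔE = Δλ × 111317 × cos(44.2006°) = +0.0039 × 111317 × 0.716903 = 311.2 m.
Distance = √(ΔE² + ΔN²) = √(311.2² + 512.1²) = 599.2 m.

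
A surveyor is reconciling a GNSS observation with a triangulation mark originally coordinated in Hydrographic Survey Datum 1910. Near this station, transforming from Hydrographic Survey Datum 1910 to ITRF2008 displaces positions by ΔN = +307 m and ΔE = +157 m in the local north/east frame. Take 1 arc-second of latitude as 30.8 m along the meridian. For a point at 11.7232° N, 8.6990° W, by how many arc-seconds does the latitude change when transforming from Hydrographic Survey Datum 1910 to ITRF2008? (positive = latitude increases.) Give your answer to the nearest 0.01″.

Δφ = 9.97″

1″ of latitude = 30.80 m, so Δφ = 307.0 / 30.80 = 9.968″.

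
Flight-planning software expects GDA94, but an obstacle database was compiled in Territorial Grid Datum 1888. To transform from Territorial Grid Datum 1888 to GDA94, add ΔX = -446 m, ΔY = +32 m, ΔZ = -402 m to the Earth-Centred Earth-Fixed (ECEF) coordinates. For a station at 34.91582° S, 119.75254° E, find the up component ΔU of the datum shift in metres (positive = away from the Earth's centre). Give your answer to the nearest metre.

The local up (radial) axis is (cos φ cos λ, cos φ sin λ, sin φ), giving ΔU = 181.489 + 22.781 + 230.094 = 434.36 m.

ΔU = 434 m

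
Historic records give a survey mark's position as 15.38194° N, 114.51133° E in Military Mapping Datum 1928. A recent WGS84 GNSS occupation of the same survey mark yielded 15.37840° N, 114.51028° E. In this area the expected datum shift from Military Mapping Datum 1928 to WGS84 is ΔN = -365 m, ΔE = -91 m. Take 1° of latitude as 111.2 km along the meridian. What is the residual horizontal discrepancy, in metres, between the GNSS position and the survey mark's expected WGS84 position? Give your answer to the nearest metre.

36 m

Observed coordinate differences: Δφ = -0.00354°, Δλ = -0.00105°.
Converting to metres (1° lat = 111200 m, cos φ = 0.964179): observed ΔN = -393.6 m, observed ΔE = -112.6 m.
Subtracting the expected shift leaves a residual of -393.6 − (-365) = -28.6 m north and -112.6 − (-91) = -21.6 m east.
Residual distance = √((-28.6)² + (-21.6)²) = 35.9 m.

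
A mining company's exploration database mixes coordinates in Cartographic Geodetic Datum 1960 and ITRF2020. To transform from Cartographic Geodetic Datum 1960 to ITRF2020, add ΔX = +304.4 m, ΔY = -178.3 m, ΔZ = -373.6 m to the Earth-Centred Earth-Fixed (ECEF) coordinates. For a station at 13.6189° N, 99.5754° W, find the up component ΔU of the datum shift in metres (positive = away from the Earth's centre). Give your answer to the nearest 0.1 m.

The local up (radial) axis is (cos φ cos λ, cos φ sin λ, sin φ), giving ΔU = -49.212 + 170.872 − 87.969 = 33.69 m.

ΔU = 33.7 m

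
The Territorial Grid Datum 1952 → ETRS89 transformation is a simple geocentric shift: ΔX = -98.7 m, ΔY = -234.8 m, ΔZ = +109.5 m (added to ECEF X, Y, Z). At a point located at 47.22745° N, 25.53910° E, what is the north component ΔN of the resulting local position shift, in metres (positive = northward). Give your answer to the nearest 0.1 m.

ΔN = 214.0 m

At φ = 47.22745°, λ = 25.53910°: sin φ = 0.734055, cos φ = 0.679090, sin λ = 0.431127, cos λ = 0.902291.
ΔN = −sin φ cos λ·ΔX − sin φ sin λ·ΔY + cos φ·ΔZ = −(0.734055)(0.902291)(-98.7) − (0.734055)(0.431127)(-234.8) + (0.679090)(109.5) = 214.04 m.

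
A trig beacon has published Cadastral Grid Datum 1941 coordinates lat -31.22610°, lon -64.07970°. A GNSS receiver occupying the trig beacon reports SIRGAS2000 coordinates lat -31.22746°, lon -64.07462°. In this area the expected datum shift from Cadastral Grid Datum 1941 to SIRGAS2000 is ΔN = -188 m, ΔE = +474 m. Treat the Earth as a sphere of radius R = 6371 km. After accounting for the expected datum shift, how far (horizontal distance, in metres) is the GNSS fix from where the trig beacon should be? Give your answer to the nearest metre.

Observed coordinate differences: Δφ = -0.00136°, Δλ = +0.00508°.
Converting to metres (1° lat = 111195 m, cos φ = 0.855128): observed ΔN = -151.2 m, observed ΔE = 483.0 m.
Subtracting the expected shift leaves a residual of -151.2 − (-188) = 36.8 m north and 483.0 − (474) = 9.0 m east.
Residual distance = √(36.8² + 9.0²) = 37.9 m.

38 m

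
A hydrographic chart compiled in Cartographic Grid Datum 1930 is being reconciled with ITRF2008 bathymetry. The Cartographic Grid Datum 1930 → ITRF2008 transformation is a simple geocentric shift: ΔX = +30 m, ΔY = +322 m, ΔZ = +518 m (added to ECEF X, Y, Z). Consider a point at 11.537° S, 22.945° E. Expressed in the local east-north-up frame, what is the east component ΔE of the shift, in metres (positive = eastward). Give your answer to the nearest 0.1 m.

The local east axis at (φ, λ) is (−sin λ, cos λ, 0), so ΔE = −sin(22.945°)·30 + cos(22.945°)·322 = 284.83 m.

ΔE = 284.8 m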